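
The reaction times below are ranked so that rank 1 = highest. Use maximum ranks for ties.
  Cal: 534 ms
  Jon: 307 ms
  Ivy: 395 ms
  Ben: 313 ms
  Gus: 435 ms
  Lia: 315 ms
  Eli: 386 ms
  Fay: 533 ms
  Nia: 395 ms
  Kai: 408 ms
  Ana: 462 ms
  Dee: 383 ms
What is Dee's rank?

9

Sorted (descending): 534, 533, 462, 435, 408, 395, 395, 386, 383, 315, 313, 307
The 2 values of 395 occupy positions 6–7 → each gets rank 7.
Dee has value 383 ms → rank 9.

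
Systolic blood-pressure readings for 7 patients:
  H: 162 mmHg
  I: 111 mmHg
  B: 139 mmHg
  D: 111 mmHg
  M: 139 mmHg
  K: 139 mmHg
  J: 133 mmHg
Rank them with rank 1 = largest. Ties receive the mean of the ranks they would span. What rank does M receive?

Sorted (descending): 162, 139, 139, 139, 133, 111, 111
The 3 values of 139 occupy positions 2–4 → average rank 3.
The 2 values of 111 occupy positions 6–7 → average rank (6+7)/2 = 6.5.
M has value 139 mmHg → rank 3.

3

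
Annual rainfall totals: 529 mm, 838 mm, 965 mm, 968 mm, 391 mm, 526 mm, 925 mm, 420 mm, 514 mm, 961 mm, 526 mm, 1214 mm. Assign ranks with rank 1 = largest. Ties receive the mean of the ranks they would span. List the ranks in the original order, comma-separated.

Sorted (descending): 1214, 968, 965, 961, 925, 838, 529, 526, 526, 514, 420, 391
The 2 values of 526 occupy positions 8–9 → average rank (8+9)/2 = 8.5.

7, 6, 3, 2, 12, 8.5, 5, 11, 10, 4, 8.5, 1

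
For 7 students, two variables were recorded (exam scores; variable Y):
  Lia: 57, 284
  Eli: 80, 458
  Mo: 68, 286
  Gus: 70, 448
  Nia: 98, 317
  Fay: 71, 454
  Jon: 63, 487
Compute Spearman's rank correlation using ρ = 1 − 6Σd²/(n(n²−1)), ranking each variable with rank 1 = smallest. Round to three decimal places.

Ranks of variable 1: 1, 6, 3, 4, 7, 5, 2
Ranks of variable 2: 1, 6, 2, 4, 3, 5, 7
d = r₁ − r₂: 0, 0, 1, 0, 4, 0, -5
d²: 0, 0, 1, 0, 16, 0, 25; Σd² = 42
ρ = 1 − 6·42/(7·48) = 1 − 252/336 = 0.250

0.250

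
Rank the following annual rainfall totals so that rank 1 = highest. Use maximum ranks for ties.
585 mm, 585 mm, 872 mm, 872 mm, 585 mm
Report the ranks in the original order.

Sorted (descending): 872, 872, 585, 585, 585
The 2 values of 872 occupy positions 1–2 → each gets rank 2.
The 3 values of 585 occupy positions 3–5 → each gets rank 5.

5, 5, 2, 2, 5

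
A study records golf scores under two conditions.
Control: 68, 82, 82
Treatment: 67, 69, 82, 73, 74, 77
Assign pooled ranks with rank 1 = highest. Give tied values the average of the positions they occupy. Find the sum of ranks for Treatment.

Sorted (descending): 82, 82, 82, 77, 74, 73, 69, 68, 67
The 3 values of 82 occupy positions 1–3 → average rank 2.
Treatment values → pooled ranks: 67→9, 69→7, 82→2, 73→6, 74→5, 77→4
Rank sum = 9 + 7 + 2 + 6 + 5 + 4 = 33

33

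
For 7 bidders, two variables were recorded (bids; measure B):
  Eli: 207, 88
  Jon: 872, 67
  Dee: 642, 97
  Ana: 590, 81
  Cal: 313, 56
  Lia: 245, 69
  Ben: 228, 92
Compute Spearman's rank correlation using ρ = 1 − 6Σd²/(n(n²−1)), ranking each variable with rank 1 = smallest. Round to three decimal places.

-0.214

Ranks of variable 1: 1, 7, 6, 5, 4, 3, 2
Ranks of variable 2: 5, 2, 7, 4, 1, 3, 6
d = r₁ − r₂: -4, 5, -1, 1, 3, 0, -4
d²: 16, 25, 1, 1, 9, 0, 16; Σd² = 68
ρ = 1 − 6·68/(7·48) = 1 − 408/336 = -0.214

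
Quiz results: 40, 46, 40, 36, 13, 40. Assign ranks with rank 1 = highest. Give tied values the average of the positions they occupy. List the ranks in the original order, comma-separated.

Sorted (descending): 46, 40, 40, 40, 36, 13
The 3 values of 40 occupy positions 2–4 → average rank 3.

3, 1, 3, 5, 6, 3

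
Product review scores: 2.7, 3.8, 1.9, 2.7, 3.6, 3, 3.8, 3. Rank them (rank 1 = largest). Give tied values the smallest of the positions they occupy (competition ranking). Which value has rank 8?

Sorted (descending): 3.8, 3.8, 3.6, 3, 3, 2.7, 2.7, 1.9
The 2 values of 3.8 occupy positions 1–2 → each gets rank 1.
The 2 values of 3 occupy positions 4–5 → each gets rank 4.
The 2 values of 2.7 occupy positions 6–7 → each gets rank 6.
Rank 8 → value 1.9.

1.9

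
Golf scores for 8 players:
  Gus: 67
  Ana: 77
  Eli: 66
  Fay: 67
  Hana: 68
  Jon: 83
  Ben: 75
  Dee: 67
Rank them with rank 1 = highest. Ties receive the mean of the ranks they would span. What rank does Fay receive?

Sorted (descending): 83, 77, 75, 68, 67, 67, 67, 66
The 3 values of 67 occupy positions 5–7 → average rank 6.
Fay has value 67 → rank 6.

6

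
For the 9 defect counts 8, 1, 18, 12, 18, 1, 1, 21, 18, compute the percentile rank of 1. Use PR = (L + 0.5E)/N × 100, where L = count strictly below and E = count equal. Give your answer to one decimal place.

16.7

N = 9.
Strictly below 1: 0. Equal to 1: 3.
PR = (0 + 0.5·3)/9 × 100 = 16.7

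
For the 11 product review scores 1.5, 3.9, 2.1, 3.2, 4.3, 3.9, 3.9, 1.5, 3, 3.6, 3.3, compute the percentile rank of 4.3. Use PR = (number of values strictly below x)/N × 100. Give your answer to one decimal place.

90.9

N = 11.
Strictly below 4.3: 10. Equal to 4.3: 1.
PR = 10/11 × 100 = 90.9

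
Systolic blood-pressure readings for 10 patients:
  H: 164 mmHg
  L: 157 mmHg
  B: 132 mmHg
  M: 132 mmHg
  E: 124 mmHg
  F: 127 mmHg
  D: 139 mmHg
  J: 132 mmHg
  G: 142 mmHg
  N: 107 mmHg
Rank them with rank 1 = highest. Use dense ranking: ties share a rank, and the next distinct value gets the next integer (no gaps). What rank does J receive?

Sorted (descending): 164, 157, 142, 139, 132, 132, 132, 127, 124, 107
The 3 values of 132 share dense rank 5.
Remaining distinct values take the next consecutive integers.
J has value 132 mmHg → rank 5.

5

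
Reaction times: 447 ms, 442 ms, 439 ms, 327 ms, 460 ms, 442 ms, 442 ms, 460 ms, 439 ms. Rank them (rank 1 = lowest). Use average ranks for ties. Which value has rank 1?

Sorted (ascending): 327, 439, 439, 442, 442, 442, 447, 460, 460
The 2 values of 439 occupy positions 2–3 → average rank (2+3)/2 = 2.5.
The 3 values of 442 occupy positions 4–6 → average rank 5.
The 2 values of 460 occupy positions 8–9 → average rank (8+9)/2 = 8.5.
Rank 1 → value 327.

327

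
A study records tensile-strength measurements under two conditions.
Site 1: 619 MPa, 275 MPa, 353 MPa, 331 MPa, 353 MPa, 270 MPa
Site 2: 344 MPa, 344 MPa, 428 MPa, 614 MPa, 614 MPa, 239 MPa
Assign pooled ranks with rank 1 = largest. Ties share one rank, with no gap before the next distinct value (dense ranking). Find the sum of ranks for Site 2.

Sorted (descending): 619, 614, 614, 428, 353, 353, 344, 344, 331, 275, 270, 239
The 2 values of 614 share dense rank 2.
The 2 values of 353 share dense rank 4.
The 2 values of 344 share dense rank 5.
Remaining distinct values take the next consecutive integers.
Site 2 values → pooled ranks: 344→5, 344→5, 428→3, 614→2, 614→2, 239→9
Rank sum = 5 + 5 + 3 + 2 + 2 + 9 = 26

26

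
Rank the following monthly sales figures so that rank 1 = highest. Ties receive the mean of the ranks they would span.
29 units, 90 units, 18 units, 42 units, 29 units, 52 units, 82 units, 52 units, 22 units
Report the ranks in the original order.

6.5, 1, 9, 5, 6.5, 3.5, 2, 3.5, 8

Sorted (descending): 90, 82, 52, 52, 42, 29, 29, 22, 18
The 2 values of 52 occupy positions 3–4 → average rank (3+4)/2 = 3.5.
The 2 values of 29 occupy positions 6–7 → average rank (6+7)/2 = 6.5.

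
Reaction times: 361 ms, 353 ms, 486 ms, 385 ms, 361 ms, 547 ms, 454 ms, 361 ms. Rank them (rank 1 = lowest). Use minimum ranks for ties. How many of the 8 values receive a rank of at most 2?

Sorted (ascending): 353, 361, 361, 361, 385, 454, 486, 547
The 3 values of 361 occupy positions 2–4 → each gets rank 2.
Ranks ≤ 2: {1, 2, 2, 2} → 4 values.

4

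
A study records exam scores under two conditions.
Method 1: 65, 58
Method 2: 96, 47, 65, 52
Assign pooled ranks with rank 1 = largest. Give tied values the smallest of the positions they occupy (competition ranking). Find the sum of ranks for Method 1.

Sorted (descending): 96, 65, 65, 58, 52, 47
The 2 values of 65 occupy positions 2–3 → each gets rank 2.
Method 1 values → pooled ranks: 65→2, 58→4
Rank sum = 2 + 4 = 6

6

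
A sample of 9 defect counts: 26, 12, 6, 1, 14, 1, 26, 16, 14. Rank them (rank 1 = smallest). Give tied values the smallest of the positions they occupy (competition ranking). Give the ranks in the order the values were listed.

Sorted (ascending): 1, 1, 6, 12, 14, 14, 16, 26, 26
The 2 values of 1 occupy positions 1–2 → each gets rank 1.
The 2 values of 14 occupy positions 5–6 → each gets rank 5.
The 2 values of 26 occupy positions 8–9 → each gets rank 8.

8, 4, 3, 1, 5, 1, 8, 7, 5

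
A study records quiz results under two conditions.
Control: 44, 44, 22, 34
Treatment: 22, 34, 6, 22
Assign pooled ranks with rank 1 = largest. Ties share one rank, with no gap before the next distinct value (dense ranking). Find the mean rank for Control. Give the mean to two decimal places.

1.75

Sorted (descending): 44, 44, 34, 34, 22, 22, 22, 6
The 2 values of 44 share dense rank 1.
The 2 values of 34 share dense rank 2.
The 3 values of 22 share dense rank 3.
Remaining distinct values take the next consecutive integers.
Control values → pooled ranks: 44→1, 44→1, 22→3, 34→2
Mean rank = (1 + 1 + 3 + 2) / 4 = 1.75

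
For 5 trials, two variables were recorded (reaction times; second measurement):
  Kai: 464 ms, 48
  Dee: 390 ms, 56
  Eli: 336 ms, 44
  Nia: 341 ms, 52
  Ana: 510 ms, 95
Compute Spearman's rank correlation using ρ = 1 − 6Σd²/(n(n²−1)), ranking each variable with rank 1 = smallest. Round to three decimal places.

0.700

Ranks of variable 1: 4, 3, 1, 2, 5
Ranks of variable 2: 2, 4, 1, 3, 5
d = r₁ − r₂: 2, -1, 0, -1, 0
d²: 4, 1, 0, 1, 0; Σd² = 6
ρ = 1 − 6·6/(5·24) = 1 − 36/120 = 0.700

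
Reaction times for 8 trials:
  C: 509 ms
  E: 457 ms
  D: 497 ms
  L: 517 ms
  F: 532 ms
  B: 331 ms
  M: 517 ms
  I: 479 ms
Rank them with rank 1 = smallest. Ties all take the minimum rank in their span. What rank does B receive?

1

Sorted (ascending): 331, 457, 479, 497, 509, 517, 517, 532
The 2 values of 517 occupy positions 6–7 → each gets rank 6.
B has value 331 ms → rank 1.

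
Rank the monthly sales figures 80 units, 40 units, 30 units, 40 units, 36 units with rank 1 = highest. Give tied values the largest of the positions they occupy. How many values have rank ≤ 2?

Sorted (descending): 80, 40, 40, 36, 30
The 2 values of 40 occupy positions 2–3 → each gets rank 3.
Ranks ≤ 2: {1} → 1 value.

1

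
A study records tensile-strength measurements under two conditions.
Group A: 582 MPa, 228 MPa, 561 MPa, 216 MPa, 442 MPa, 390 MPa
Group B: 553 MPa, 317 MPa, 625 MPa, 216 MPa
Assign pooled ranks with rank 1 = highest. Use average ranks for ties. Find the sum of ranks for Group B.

21.5

Sorted (descending): 625, 582, 561, 553, 442, 390, 317, 228, 216, 216
The 2 values of 216 occupy positions 9–10 → average rank (9+10)/2 = 9.5.
Group B values → pooled ranks: 553→4, 317→7, 625→1, 216→9.5
Rank sum = 4 + 7 + 1 + 9.5 = 21.5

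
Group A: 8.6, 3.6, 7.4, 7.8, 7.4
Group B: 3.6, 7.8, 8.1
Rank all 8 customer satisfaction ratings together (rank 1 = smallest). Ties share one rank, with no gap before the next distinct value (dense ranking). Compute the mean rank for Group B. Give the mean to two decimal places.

Sorted (ascending): 3.6, 3.6, 7.4, 7.4, 7.8, 7.8, 8.1, 8.6
The 2 values of 3.6 share dense rank 1.
The 2 values of 7.4 share dense rank 2.
The 2 values of 7.8 share dense rank 3.
Remaining distinct values take the next consecutive integers.
Group B values → pooled ranks: 3.6→1, 7.8→3, 8.1→4
Mean rank = (1 + 3 + 4) / 3 = 2.67

2.67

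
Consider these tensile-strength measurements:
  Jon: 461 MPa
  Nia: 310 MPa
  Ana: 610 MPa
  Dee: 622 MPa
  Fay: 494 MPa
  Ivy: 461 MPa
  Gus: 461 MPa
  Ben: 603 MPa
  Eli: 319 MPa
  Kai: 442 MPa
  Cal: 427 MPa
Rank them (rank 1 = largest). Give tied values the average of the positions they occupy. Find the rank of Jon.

Sorted (descending): 622, 610, 603, 494, 461, 461, 461, 442, 427, 319, 310
The 3 values of 461 occupy positions 5–7 → average rank 6.
Jon has value 461 MPa → rank 6.

6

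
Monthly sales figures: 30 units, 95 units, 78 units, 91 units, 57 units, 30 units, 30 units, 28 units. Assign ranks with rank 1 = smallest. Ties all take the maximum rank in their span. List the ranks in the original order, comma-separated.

4, 8, 6, 7, 5, 4, 4, 1

Sorted (ascending): 28, 30, 30, 30, 57, 78, 91, 95
The 3 values of 30 occupy positions 2–4 → each gets rank 4.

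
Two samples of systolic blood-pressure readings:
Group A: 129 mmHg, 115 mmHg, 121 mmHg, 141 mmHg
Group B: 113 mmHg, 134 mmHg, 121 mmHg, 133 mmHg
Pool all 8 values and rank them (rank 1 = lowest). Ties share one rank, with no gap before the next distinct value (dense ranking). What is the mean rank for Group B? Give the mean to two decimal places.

Sorted (ascending): 113, 115, 121, 121, 129, 133, 134, 141
The 2 values of 121 share dense rank 3.
Remaining distinct values take the next consecutive integers.
Group B values → pooled ranks: 113→1, 134→6, 121→3, 133→5
Mean rank = (1 + 6 + 3 + 5) / 4 = 3.75

3.75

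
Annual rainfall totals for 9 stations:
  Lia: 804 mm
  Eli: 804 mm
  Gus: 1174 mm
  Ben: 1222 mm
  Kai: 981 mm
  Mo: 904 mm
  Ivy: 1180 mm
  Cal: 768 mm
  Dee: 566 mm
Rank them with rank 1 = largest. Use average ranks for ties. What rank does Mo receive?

Sorted (descending): 1222, 1180, 1174, 981, 904, 804, 804, 768, 566
The 2 values of 804 occupy positions 6–7 → average rank (6+7)/2 = 6.5.
Mo has value 904 mm → rank 5.

5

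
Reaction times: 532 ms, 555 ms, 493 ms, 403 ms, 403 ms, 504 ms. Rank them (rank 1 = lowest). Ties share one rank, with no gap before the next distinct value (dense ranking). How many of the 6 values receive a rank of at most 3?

Sorted (ascending): 403, 403, 493, 504, 532, 555
The 2 values of 403 share dense rank 1.
Remaining distinct values take the next consecutive integers.
Ranks ≤ 3: {1, 1, 2, 3} → 4 values.

4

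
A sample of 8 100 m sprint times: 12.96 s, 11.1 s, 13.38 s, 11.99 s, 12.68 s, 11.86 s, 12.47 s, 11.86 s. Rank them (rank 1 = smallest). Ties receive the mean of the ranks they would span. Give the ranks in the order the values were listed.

Sorted (ascending): 11.1, 11.86, 11.86, 11.99, 12.47, 12.68, 12.96, 13.38
The 2 values of 11.86 occupy positions 2–3 → average rank (2+3)/2 = 2.5.

7, 1, 8, 4, 6, 2.5, 5, 2.5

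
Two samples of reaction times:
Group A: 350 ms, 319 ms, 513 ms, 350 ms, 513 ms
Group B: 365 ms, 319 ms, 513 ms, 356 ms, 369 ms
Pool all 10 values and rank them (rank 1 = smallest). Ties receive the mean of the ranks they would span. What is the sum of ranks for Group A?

26.5

Sorted (ascending): 319, 319, 350, 350, 356, 365, 369, 513, 513, 513
The 2 values of 319 occupy positions 1–2 → average rank (1+2)/2 = 1.5.
The 2 values of 350 occupy positions 3–4 → average rank (3+4)/2 = 3.5.
The 3 values of 513 occupy positions 8–10 → average rank 9.
Group A values → pooled ranks: 350→3.5, 319→1.5, 513→9, 350→3.5, 513→9
Rank sum = 3.5 + 1.5 + 9 + 3.5 + 9 = 26.5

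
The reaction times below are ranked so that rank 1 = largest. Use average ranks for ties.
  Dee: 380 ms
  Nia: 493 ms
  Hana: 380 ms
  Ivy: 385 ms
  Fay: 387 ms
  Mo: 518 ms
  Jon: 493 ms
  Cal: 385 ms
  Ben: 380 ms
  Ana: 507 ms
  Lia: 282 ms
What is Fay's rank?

5

Sorted (descending): 518, 507, 493, 493, 387, 385, 385, 380, 380, 380, 282
The 2 values of 493 occupy positions 3–4 → average rank (3+4)/2 = 3.5.
The 2 values of 385 occupy positions 6–7 → average rank (6+7)/2 = 6.5.
The 3 values of 380 occupy positions 8–10 → average rank 9.
Fay has value 387 ms → rank 5.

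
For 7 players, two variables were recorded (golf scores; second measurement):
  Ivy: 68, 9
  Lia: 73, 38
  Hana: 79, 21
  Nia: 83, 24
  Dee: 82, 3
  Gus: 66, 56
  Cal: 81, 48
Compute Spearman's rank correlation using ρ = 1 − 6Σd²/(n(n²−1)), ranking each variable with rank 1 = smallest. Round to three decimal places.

-0.357

Ranks of variable 1: 2, 3, 4, 7, 6, 1, 5
Ranks of variable 2: 2, 5, 3, 4, 1, 7, 6
d = r₁ − r₂: 0, -2, 1, 3, 5, -6, -1
d²: 0, 4, 1, 9, 25, 36, 1; Σd² = 76
ρ = 1 − 6·76/(7·48) = 1 − 456/336 = -0.357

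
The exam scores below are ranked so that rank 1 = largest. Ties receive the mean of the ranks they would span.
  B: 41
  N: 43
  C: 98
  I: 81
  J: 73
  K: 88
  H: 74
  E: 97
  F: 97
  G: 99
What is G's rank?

Sorted (descending): 99, 98, 97, 97, 88, 81, 74, 73, 43, 41
The 2 values of 97 occupy positions 3–4 → average rank (3+4)/2 = 3.5.
G has value 99 → rank 1.

1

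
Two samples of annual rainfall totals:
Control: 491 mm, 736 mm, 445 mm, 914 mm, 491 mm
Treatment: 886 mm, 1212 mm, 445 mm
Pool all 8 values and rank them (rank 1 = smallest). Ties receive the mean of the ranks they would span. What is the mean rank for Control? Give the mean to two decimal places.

Sorted (ascending): 445, 445, 491, 491, 736, 886, 914, 1212
The 2 values of 445 occupy positions 1–2 → average rank (1+2)/2 = 1.5.
The 2 values of 491 occupy positions 3–4 → average rank (3+4)/2 = 3.5.
Control values → pooled ranks: 491→3.5, 736→5, 445→1.5, 914→7, 491→3.5
Mean rank = (3.5 + 5 + 1.5 + 7 + 3.5) / 5 = 4.10

4.10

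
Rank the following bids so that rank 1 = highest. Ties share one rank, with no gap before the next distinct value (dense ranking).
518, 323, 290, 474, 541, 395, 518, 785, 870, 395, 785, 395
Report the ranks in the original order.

Sorted (descending): 870, 785, 785, 541, 518, 518, 474, 395, 395, 395, 323, 290
The 2 values of 785 share dense rank 2.
The 2 values of 518 share dense rank 4.
The 3 values of 395 share dense rank 6.
Remaining distinct values take the next consecutive integers.

4, 7, 8, 5, 3, 6, 4, 2, 1, 6, 2, 6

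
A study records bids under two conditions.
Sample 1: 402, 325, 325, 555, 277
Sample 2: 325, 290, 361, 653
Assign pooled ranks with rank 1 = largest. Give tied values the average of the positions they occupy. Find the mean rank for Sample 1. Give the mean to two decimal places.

5.20

Sorted (descending): 653, 555, 402, 361, 325, 325, 325, 290, 277
The 3 values of 325 occupy positions 5–7 → average rank 6.
Sample 1 values → pooled ranks: 402→3, 325→6, 325→6, 555→2, 277→9
Mean rank = (3 + 6 + 6 + 2 + 9) / 5 = 5.20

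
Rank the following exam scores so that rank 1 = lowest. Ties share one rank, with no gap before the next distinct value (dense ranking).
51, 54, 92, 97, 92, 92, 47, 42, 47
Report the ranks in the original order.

3, 4, 5, 6, 5, 5, 2, 1, 2

Sorted (ascending): 42, 47, 47, 51, 54, 92, 92, 92, 97
The 2 values of 47 share dense rank 2.
The 3 values of 92 share dense rank 5.
Remaining distinct values take the next consecutive integers.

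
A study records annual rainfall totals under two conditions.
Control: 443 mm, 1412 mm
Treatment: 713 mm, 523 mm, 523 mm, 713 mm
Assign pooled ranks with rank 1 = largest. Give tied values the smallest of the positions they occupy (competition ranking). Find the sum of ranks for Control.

7

Sorted (descending): 1412, 713, 713, 523, 523, 443
The 2 values of 713 occupy positions 2–3 → each gets rank 2.
The 2 values of 523 occupy positions 4–5 → each gets rank 4.
Control values → pooled ranks: 443→6, 1412→1
Rank sum = 6 + 1 = 7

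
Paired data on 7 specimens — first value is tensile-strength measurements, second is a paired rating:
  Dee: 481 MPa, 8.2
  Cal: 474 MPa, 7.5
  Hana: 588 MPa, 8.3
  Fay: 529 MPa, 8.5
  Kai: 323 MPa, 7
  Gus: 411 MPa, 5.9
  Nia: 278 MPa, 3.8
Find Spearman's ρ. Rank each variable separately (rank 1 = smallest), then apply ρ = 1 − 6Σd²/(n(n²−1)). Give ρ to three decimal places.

0.929

Ranks of variable 1: 5, 4, 7, 6, 2, 3, 1
Ranks of variable 2: 5, 4, 6, 7, 3, 2, 1
d = r₁ − r₂: 0, 0, 1, -1, -1, 1, 0
d²: 0, 0, 1, 1, 1, 1, 0; Σd² = 4
ρ = 1 − 6·4/(7·48) = 1 − 24/336 = 0.929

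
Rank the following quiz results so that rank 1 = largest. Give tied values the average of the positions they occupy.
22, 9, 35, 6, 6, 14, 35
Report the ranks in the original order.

3, 5, 1.5, 6.5, 6.5, 4, 1.5

Sorted (descending): 35, 35, 22, 14, 9, 6, 6
The 2 values of 35 occupy positions 1–2 → average rank (1+2)/2 = 1.5.
The 2 values of 6 occupy positions 6–7 → average rank (6+7)/2 = 6.5.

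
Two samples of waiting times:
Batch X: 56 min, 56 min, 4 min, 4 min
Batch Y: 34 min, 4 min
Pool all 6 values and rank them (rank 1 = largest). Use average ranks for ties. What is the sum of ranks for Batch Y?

8

Sorted (descending): 56, 56, 34, 4, 4, 4
The 2 values of 56 occupy positions 1–2 → average rank (1+2)/2 = 1.5.
The 3 values of 4 occupy positions 4–6 → average rank 5.
Batch Y values → pooled ranks: 34→3, 4→5
Rank sum = 3 + 5 = 8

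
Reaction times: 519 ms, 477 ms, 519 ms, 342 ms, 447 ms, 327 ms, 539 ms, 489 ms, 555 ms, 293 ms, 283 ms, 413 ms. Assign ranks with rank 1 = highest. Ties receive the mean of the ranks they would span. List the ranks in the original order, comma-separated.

Sorted (descending): 555, 539, 519, 519, 489, 477, 447, 413, 342, 327, 293, 283
The 2 values of 519 occupy positions 3–4 → average rank (3+4)/2 = 3.5.

3.5, 6, 3.5, 9, 7, 10, 2, 5, 1, 11, 12, 8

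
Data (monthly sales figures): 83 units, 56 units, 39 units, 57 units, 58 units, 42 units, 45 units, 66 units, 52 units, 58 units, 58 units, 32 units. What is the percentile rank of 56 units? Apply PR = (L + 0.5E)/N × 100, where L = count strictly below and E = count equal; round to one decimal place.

N = 12.
Strictly below 56: 5. Equal to 56: 1.
PR = (5 + 0.5·1)/12 × 100 = 45.8

45.8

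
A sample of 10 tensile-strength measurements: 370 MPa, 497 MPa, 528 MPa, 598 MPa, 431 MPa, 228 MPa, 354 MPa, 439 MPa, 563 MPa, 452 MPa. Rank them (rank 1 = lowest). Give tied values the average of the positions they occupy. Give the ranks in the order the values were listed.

Sorted (ascending): 228, 354, 370, 431, 439, 452, 497, 528, 563, 598
No ties — each value takes its position as its rank.

3, 7, 8, 10, 4, 1, 2, 5, 9, 6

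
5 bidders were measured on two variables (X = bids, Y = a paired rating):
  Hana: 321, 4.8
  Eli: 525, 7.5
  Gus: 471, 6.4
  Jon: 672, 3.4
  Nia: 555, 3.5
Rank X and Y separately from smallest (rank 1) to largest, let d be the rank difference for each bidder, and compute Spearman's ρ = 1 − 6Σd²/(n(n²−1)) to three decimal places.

-0.600

Ranks of variable 1: 1, 3, 2, 5, 4
Ranks of variable 2: 3, 5, 4, 1, 2
d = r₁ − r₂: -2, -2, -2, 4, 2
d²: 4, 4, 4, 16, 4; Σd² = 32
ρ = 1 − 6·32/(5·24) = 1 − 192/120 = -0.600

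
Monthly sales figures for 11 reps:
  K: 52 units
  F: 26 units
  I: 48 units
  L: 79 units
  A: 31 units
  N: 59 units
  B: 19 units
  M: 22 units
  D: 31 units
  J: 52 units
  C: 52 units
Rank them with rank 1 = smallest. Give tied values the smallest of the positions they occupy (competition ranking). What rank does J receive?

7

Sorted (ascending): 19, 22, 26, 31, 31, 48, 52, 52, 52, 59, 79
The 2 values of 31 occupy positions 4–5 → each gets rank 4.
The 3 values of 52 occupy positions 7–9 → each gets rank 7.
J has value 52 units → rank 7.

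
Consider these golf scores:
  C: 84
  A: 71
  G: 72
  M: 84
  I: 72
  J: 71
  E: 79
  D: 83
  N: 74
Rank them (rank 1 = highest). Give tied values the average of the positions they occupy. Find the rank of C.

1.5

Sorted (descending): 84, 84, 83, 79, 74, 72, 72, 71, 71
The 2 values of 84 occupy positions 1–2 → average rank (1+2)/2 = 1.5.
The 2 values of 72 occupy positions 6–7 → average rank (6+7)/2 = 6.5.
The 2 values of 71 occupy positions 8–9 → average rank (8+9)/2 = 8.5.
C has value 84 → rank 1.5.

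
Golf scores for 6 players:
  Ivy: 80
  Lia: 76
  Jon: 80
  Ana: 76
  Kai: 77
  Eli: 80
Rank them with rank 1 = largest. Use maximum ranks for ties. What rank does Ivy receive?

3

Sorted (descending): 80, 80, 80, 77, 76, 76
The 3 values of 80 occupy positions 1–3 → each gets rank 3.
The 2 values of 76 occupy positions 5–6 → each gets rank 6.
Ivy has value 80 → rank 3.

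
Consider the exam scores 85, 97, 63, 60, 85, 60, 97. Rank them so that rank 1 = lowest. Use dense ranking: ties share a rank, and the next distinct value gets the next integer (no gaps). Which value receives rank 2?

Sorted (ascending): 60, 60, 63, 85, 85, 97, 97
The 2 values of 60 share dense rank 1.
The 2 values of 85 share dense rank 3.
The 2 values of 97 share dense rank 4.
Remaining distinct values take the next consecutive integers.
Rank 2 → value 63.

63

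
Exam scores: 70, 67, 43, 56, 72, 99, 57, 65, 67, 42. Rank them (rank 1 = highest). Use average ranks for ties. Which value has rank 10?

Sorted (descending): 99, 72, 70, 67, 67, 65, 57, 56, 43, 42
The 2 values of 67 occupy positions 4–5 → average rank (4+5)/2 = 4.5.
Rank 10 → value 42.

42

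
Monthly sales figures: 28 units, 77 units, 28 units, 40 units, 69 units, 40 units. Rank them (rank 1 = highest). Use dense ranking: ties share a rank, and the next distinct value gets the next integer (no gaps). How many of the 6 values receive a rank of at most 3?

Sorted (descending): 77, 69, 40, 40, 28, 28
The 2 values of 40 share dense rank 3.
The 2 values of 28 share dense rank 4.
Remaining distinct values take the next consecutive integers.
Ranks ≤ 3: {1, 2, 3, 3} → 4 values.

4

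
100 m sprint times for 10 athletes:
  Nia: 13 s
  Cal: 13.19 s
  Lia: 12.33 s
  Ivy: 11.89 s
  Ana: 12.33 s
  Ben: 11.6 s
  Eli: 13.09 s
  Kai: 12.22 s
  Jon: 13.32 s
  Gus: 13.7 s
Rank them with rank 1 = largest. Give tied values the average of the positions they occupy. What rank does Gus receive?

Sorted (descending): 13.7, 13.32, 13.19, 13.09, 13, 12.33, 12.33, 12.22, 11.89, 11.6
The 2 values of 12.33 occupy positions 6–7 → average rank (6+7)/2 = 6.5.
Gus has value 13.7 s → rank 1.

1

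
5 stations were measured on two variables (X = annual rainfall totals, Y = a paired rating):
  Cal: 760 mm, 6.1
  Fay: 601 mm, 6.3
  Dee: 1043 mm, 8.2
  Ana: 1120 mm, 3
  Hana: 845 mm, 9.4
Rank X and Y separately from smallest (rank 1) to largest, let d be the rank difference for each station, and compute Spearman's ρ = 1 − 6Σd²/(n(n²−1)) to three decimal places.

-0.200

Ranks of variable 1: 2, 1, 4, 5, 3
Ranks of variable 2: 2, 3, 4, 1, 5
d = r₁ − r₂: 0, -2, 0, 4, -2
d²: 0, 4, 0, 16, 4; Σd² = 24
ρ = 1 − 6·24/(5·24) = 1 − 144/120 = -0.200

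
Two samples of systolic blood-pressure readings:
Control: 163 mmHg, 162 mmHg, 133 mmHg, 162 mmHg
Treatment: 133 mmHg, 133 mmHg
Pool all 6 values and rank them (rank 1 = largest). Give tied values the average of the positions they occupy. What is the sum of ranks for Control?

Sorted (descending): 163, 162, 162, 133, 133, 133
The 2 values of 162 occupy positions 2–3 → average rank (2+3)/2 = 2.5.
The 3 values of 133 occupy positions 4–6 → average rank 5.
Control values → pooled ranks: 163→1, 162→2.5, 133→5, 162→2.5
Rank sum = 1 + 2.5 + 5 + 2.5 = 11

11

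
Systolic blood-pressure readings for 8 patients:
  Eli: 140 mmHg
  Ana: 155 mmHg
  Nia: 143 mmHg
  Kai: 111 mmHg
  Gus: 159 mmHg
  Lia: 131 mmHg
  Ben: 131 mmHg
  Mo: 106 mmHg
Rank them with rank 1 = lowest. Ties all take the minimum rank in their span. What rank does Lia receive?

Sorted (ascending): 106, 111, 131, 131, 140, 143, 155, 159
The 2 values of 131 occupy positions 3–4 → each gets rank 3.
Lia has value 131 mmHg → rank 3.

3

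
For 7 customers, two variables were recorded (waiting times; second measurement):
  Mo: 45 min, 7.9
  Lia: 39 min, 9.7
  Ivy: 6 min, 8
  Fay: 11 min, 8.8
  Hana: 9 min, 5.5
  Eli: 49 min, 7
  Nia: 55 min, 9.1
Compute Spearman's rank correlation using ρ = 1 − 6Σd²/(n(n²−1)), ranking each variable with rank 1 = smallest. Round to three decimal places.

0.214

Ranks of variable 1: 5, 4, 1, 3, 2, 6, 7
Ranks of variable 2: 3, 7, 4, 5, 1, 2, 6
d = r₁ − r₂: 2, -3, -3, -2, 1, 4, 1
d²: 4, 9, 9, 4, 1, 16, 1; Σd² = 44
ρ = 1 − 6·44/(7·48) = 1 − 264/336 = 0.214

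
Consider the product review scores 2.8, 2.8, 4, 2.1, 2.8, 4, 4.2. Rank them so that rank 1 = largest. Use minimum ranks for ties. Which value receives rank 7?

2.1

Sorted (descending): 4.2, 4, 4, 2.8, 2.8, 2.8, 2.1
The 2 values of 4 occupy positions 2–3 → each gets rank 2.
The 3 values of 2.8 occupy positions 4–6 → each gets rank 4.
Rank 7 → value 2.1.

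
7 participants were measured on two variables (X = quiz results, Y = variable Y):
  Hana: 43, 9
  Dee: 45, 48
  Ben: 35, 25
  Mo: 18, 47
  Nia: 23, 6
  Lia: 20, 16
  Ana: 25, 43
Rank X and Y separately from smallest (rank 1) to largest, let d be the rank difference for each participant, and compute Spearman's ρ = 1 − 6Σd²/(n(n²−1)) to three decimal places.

0.143

Ranks of variable 1: 6, 7, 5, 1, 3, 2, 4
Ranks of variable 2: 2, 7, 4, 6, 1, 3, 5
d = r₁ − r₂: 4, 0, 1, -5, 2, -1, -1
d²: 16, 0, 1, 25, 4, 1, 1; Σd² = 48
ρ = 1 − 6·48/(7·48) = 1 − 288/336 = 0.143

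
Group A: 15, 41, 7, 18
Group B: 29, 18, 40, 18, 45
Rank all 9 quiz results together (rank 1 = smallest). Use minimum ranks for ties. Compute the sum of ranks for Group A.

14

Sorted (ascending): 7, 15, 18, 18, 18, 29, 40, 41, 45
The 3 values of 18 occupy positions 3–5 → each gets rank 3.
Group A values → pooled ranks: 15→2, 41→8, 7→1, 18→3
Rank sum = 2 + 8 + 1 + 3 = 14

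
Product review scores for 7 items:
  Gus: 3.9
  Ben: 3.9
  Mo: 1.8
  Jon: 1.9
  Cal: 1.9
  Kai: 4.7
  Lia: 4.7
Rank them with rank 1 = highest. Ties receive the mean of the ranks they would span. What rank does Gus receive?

3.5

Sorted (descending): 4.7, 4.7, 3.9, 3.9, 1.9, 1.9, 1.8
The 2 values of 4.7 occupy positions 1–2 → average rank (1+2)/2 = 1.5.
The 2 values of 3.9 occupy positions 3–4 → average rank (3+4)/2 = 3.5.
The 2 values of 1.9 occupy positions 5–6 → average rank (5+6)/2 = 5.5.
Gus has value 3.9 → rank 3.5.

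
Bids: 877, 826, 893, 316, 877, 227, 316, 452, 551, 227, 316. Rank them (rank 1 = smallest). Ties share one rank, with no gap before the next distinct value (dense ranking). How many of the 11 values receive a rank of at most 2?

Sorted (ascending): 227, 227, 316, 316, 316, 452, 551, 826, 877, 877, 893
The 2 values of 227 share dense rank 1.
The 3 values of 316 share dense rank 2.
The 2 values of 877 share dense rank 6.
Remaining distinct values take the next consecutive integers.
Ranks ≤ 2: {1, 1, 2, 2, 2} → 5 values.

5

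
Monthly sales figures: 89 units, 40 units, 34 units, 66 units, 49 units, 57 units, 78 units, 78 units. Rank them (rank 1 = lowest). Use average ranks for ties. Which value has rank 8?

89

Sorted (ascending): 34, 40, 49, 57, 66, 78, 78, 89
The 2 values of 78 occupy positions 6–7 → average rank (6+7)/2 = 6.5.
Rank 8 → value 89.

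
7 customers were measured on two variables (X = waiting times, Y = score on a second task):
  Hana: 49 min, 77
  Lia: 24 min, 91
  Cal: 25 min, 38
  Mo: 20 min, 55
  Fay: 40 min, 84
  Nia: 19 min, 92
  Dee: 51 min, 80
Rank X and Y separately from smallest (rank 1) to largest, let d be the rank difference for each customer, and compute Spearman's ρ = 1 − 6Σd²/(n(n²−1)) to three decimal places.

Ranks of variable 1: 6, 3, 4, 2, 5, 1, 7
Ranks of variable 2: 3, 6, 1, 2, 5, 7, 4
d = r₁ − r₂: 3, -3, 3, 0, 0, -6, 3
d²: 9, 9, 9, 0, 0, 36, 9; Σd² = 72
ρ = 1 − 6·72/(7·48) = 1 − 432/336 = -0.286

-0.286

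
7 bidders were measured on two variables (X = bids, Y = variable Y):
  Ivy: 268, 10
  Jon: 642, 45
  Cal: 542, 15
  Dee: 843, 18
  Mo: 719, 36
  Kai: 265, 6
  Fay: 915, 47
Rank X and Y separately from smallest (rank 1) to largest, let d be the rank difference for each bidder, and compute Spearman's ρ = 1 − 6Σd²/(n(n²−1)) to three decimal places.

0.857

Ranks of variable 1: 2, 4, 3, 6, 5, 1, 7
Ranks of variable 2: 2, 6, 3, 4, 5, 1, 7
d = r₁ − r₂: 0, -2, 0, 2, 0, 0, 0
d²: 0, 4, 0, 4, 0, 0, 0; Σd² = 8
ρ = 1 − 6·8/(7·48) = 1 − 48/336 = 0.857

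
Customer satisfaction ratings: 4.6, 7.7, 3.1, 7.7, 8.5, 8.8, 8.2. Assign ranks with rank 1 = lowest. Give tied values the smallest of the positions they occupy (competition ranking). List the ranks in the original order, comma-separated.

Sorted (ascending): 3.1, 4.6, 7.7, 7.7, 8.2, 8.5, 8.8
The 2 values of 7.7 occupy positions 3–4 → each gets rank 3.

2, 3, 1, 3, 6, 7, 5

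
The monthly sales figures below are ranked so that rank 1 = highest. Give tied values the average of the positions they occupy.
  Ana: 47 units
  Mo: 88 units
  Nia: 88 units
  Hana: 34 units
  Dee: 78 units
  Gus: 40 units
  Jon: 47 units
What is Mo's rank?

Sorted (descending): 88, 88, 78, 47, 47, 40, 34
The 2 values of 88 occupy positions 1–2 → average rank (1+2)/2 = 1.5.
The 2 values of 47 occupy positions 4–5 → average rank (4+5)/2 = 4.5.
Mo has value 88 units → rank 1.5.

1.5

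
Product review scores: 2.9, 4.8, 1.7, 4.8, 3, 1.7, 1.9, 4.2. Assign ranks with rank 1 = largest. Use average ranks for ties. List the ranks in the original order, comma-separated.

5, 1.5, 7.5, 1.5, 4, 7.5, 6, 3

Sorted (descending): 4.8, 4.8, 4.2, 3, 2.9, 1.9, 1.7, 1.7
The 2 values of 4.8 occupy positions 1–2 → average rank (1+2)/2 = 1.5.
The 2 values of 1.7 occupy positions 7–8 → average rank (7+8)/2 = 7.5.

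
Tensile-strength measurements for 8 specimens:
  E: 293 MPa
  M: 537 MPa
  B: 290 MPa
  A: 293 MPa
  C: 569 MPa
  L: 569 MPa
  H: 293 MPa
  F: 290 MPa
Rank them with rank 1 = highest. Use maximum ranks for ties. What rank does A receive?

6

Sorted (descending): 569, 569, 537, 293, 293, 293, 290, 290
The 2 values of 569 occupy positions 1–2 → each gets rank 2.
The 3 values of 293 occupy positions 4–6 → each gets rank 6.
The 2 values of 290 occupy positions 7–8 → each gets rank 8.
A has value 293 MPa → rank 6.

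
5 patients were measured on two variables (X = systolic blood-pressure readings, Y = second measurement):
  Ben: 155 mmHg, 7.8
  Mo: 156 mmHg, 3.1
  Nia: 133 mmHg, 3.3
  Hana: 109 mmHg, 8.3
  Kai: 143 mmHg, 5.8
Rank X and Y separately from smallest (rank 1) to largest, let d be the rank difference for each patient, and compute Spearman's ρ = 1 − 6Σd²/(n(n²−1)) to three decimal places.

Ranks of variable 1: 4, 5, 2, 1, 3
Ranks of variable 2: 4, 1, 2, 5, 3
d = r₁ − r₂: 0, 4, 0, -4, 0
d²: 0, 16, 0, 16, 0; Σd² = 32
ρ = 1 − 6·32/(5·24) = 1 − 192/120 = -0.600

-0.600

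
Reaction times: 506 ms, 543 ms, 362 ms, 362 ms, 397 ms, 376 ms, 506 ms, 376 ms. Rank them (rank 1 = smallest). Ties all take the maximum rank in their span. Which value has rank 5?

Sorted (ascending): 362, 362, 376, 376, 397, 506, 506, 543
The 2 values of 362 occupy positions 1–2 → each gets rank 2.
The 2 values of 376 occupy positions 3–4 → each gets rank 4.
The 2 values of 506 occupy positions 6–7 → each gets rank 7.
Rank 5 → value 397.

397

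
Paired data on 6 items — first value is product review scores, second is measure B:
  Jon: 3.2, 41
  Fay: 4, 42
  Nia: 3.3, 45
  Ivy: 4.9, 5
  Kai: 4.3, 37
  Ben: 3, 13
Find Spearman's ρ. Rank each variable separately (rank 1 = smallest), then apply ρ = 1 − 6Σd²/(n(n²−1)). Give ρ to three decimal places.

Ranks of variable 1: 2, 4, 3, 6, 5, 1
Ranks of variable 2: 4, 5, 6, 1, 3, 2
d = r₁ − r₂: -2, -1, -3, 5, 2, -1
d²: 4, 1, 9, 25, 4, 1; Σd² = 44
ρ = 1 − 6·44/(6·35) = 1 − 264/210 = -0.257

-0.257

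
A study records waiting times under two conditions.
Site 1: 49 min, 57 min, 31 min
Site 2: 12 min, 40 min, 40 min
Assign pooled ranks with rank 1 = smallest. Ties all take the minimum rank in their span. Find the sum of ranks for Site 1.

Sorted (ascending): 12, 31, 40, 40, 49, 57
The 2 values of 40 occupy positions 3–4 → each gets rank 3.
Site 1 values → pooled ranks: 49→5, 57→6, 31→2
Rank sum = 5 + 6 + 2 = 13

13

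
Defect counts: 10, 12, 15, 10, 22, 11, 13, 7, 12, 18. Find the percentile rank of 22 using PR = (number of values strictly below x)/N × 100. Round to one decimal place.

90.0

N = 10.
Strictly below 22: 9. Equal to 22: 1.
PR = 9/10 × 100 = 90.0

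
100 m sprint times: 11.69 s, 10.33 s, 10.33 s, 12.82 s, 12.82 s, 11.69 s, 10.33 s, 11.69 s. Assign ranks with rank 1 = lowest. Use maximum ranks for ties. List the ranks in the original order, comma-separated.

6, 3, 3, 8, 8, 6, 3, 6

Sorted (ascending): 10.33, 10.33, 10.33, 11.69, 11.69, 11.69, 12.82, 12.82
The 3 values of 10.33 occupy positions 1–3 → each gets rank 3.
The 3 values of 11.69 occupy positions 4–6 → each gets rank 6.
The 2 values of 12.82 occupy positions 7–8 → each gets rank 8.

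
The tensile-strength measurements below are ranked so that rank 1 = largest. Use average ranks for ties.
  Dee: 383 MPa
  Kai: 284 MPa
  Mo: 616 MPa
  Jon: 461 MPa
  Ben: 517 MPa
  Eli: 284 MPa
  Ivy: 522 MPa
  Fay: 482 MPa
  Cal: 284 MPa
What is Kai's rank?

Sorted (descending): 616, 522, 517, 482, 461, 383, 284, 284, 284
The 3 values of 284 occupy positions 7–9 → average rank 8.
Kai has value 284 MPa → rank 8.

8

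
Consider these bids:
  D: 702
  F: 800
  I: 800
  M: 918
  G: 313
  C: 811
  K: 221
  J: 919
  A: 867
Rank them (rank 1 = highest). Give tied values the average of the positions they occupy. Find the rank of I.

5.5

Sorted (descending): 919, 918, 867, 811, 800, 800, 702, 313, 221
The 2 values of 800 occupy positions 5–6 → average rank (5+6)/2 = 5.5.
I has value 800 → rank 5.5.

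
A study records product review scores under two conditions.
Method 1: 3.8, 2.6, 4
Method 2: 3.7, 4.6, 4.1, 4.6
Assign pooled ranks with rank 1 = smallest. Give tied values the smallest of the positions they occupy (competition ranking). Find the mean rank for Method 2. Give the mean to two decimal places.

Sorted (ascending): 2.6, 3.7, 3.8, 4, 4.1, 4.6, 4.6
The 2 values of 4.6 occupy positions 6–7 → each gets rank 6.
Method 2 values → pooled ranks: 3.7→2, 4.6→6, 4.1→5, 4.6→6
Mean rank = (2 + 6 + 5 + 6) / 4 = 4.75

4.75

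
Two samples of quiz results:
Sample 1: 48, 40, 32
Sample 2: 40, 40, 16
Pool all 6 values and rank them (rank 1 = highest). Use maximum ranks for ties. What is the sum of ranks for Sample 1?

Sorted (descending): 48, 40, 40, 40, 32, 16
The 3 values of 40 occupy positions 2–4 → each gets rank 4.
Sample 1 values → pooled ranks: 48→1, 40→4, 32→5
Rank sum = 1 + 4 + 5 = 10

10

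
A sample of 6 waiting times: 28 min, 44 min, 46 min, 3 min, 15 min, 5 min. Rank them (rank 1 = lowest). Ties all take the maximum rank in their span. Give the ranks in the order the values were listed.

4, 5, 6, 1, 3, 2

Sorted (ascending): 3, 5, 15, 28, 44, 46
No ties — each value takes its position as its rank.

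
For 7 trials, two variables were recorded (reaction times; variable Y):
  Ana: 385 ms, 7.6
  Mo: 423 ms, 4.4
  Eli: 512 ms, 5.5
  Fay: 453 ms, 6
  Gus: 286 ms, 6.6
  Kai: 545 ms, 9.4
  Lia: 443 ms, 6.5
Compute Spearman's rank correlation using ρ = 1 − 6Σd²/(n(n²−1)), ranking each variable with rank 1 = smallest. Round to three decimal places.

Ranks of variable 1: 2, 3, 6, 5, 1, 7, 4
Ranks of variable 2: 6, 1, 2, 3, 5, 7, 4
d = r₁ − r₂: -4, 2, 4, 2, -4, 0, 0
d²: 16, 4, 16, 4, 16, 0, 0; Σd² = 56
ρ = 1 − 6·56/(7·48) = 1 − 336/336 = 0.000

0.000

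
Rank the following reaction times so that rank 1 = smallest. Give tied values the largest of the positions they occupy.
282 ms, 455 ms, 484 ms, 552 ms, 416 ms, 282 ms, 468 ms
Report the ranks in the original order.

2, 4, 6, 7, 3, 2, 5

Sorted (ascending): 282, 282, 416, 455, 468, 484, 552
The 2 values of 282 occupy positions 1–2 → each gets rank 2.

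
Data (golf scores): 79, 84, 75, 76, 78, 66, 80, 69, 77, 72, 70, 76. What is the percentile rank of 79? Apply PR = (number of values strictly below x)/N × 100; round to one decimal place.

N = 12.
Strictly below 79: 9. Equal to 79: 1.
PR = 9/12 × 100 = 75.0

75.0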